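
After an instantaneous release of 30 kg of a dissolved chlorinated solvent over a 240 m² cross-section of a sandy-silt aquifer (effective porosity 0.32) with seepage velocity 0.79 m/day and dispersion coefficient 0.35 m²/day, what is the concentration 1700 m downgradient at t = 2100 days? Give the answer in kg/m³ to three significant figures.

For an instantaneous plane source, C(x,t) = M/(n_e·A·√(4πDt)) · exp(−(x−vt)²/(4Dt)), with n_e·A the pore (flow) area.
Plume center vt = 0.79 × 2100 = 1659 m, so the well at 1700 m is 41 m downgradient of the peak.
√(4πDt) = 96.11 m, giving peak height M/(n_e·A·√(4πDt)) = 30/(0.32 × 240 × 96.11) = 0.004064 kg/m³.
(x−vt)²/(4Dt) = (41)²/(4 × 0.35 × 2100) = 0.5718; exp(−0.5718) = 0.5645.
C = 0.004064 × 0.5645 = 0.00229 kg/m³.

0.00229 kg/m³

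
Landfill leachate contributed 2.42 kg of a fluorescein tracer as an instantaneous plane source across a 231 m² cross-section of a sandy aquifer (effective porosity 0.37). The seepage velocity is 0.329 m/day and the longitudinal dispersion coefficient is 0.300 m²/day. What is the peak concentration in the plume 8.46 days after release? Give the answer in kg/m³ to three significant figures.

0.00501 kg/m³

The peak of an instantaneous 1D plume sits at x = vt; there the Gaussian factor is 1 and C_max = M/(n_e·A·√(4πDt)), where n_e·A is the pore area the mass is dissolved in.
√(4πDt) = √(4π × 0.300 × 8.46) = 5.647 m, so C_max = 2.42/(0.37 × 231 × 5.647) = 0.00501 kg/m³.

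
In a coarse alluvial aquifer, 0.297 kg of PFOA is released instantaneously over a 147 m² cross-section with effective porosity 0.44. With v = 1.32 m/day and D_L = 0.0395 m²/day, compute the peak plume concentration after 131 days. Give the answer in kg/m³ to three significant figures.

The peak of an instantaneous 1D plume sits at x = vt; there the Gaussian factor is 1 and C_max = M/(n_e·A·√(4πDt)), where n_e·A is the pore area the mass is dissolved in.
√(4πDt) = √(4π × 0.0395 × 131) = 8.064 m, so C_max = 0.297/(0.44 × 147 × 8.064) = 0.000569 kg/m³.

0.000569 kg/m³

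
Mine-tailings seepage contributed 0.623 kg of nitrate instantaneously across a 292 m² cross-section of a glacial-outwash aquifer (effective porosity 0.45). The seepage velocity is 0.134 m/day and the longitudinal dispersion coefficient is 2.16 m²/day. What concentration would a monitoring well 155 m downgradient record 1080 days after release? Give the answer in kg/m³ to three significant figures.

2.74e-05 kg/m³

For an instantaneous plane source, C(x,t) = M/(n_e·A·√(4πDt)) · exp(−(x−vt)²/(4Dt)), with n_e·A the pore (flow) area.
Plume center vt = 0.134 × 1080 = 144.72 m, so the well at 155 m is 10.28 m downgradient of the peak.
√(4πDt) = 171.2 m, giving peak height M/(n_e·A·√(4πDt)) = 0.623/(0.45 × 292 × 171.2) = 2.769e-05 kg/m³.
(x−vt)²/(4Dt) = (10.28)²/(4 × 2.16 × 1080) = 0.01133; exp(−0.01133) = 0.9887.
C = 2.769e-05 × 0.9887 = 2.74e-05 kg/m³.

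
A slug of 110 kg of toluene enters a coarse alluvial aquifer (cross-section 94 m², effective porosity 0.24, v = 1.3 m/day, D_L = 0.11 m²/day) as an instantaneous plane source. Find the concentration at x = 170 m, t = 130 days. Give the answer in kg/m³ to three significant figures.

0.357 kg/m³

For an instantaneous plane source, C(x,t) = M/(n_e·A·√(4πDt)) · exp(−(x−vt)²/(4Dt)), with n_e·A the pore (flow) area.
Plume center vt = 1.3 × 130 = 169 m, so the well at 170 m is 1 m downgradient of the peak.
√(4πDt) = 13.41 m, giving peak height M/(n_e·A·√(4πDt)) = 110/(0.24 × 94 × 13.41) = 0.3636 kg/m³.
(x−vt)²/(4Dt) = (1)²/(4 × 0.11 × 130) = 0.01748; exp(−0.01748) = 0.9827.
C = 0.3636 × 0.9827 = 0.357 kg/m³.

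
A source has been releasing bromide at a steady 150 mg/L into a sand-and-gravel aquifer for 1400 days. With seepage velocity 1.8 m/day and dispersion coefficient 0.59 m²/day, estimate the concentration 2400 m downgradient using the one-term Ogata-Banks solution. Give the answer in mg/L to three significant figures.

For a continuous step input, C/C₀ ≈ ½·erfc((x−vt)/(2√(Dt))).
vt = 1.8 × 1400 = 2520 m and 2√(Dt) = 2√(0.59 × 1400) = 57.48 m.
Argument (x−vt)/(2√(Dt)) = (2400 − 2520)/57.48 = -2.088; ½·erfc(-2.088) = 0.9984.
C = 150 × 0.9984 = 150 mg/L.

150 mg/L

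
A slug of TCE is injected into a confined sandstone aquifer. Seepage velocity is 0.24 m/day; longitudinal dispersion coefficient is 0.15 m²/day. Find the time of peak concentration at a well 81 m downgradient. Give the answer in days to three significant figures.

335 days

For the 1D instantaneous-source solution, setting ∂C/∂t = 0 at fixed x gives v²t² + 2Dt − x² = 0, so t = (√(D² + v²x²) − D)/v².
√(D² + v²x²) = √(0.15² + 0.24² × 81²) = 19.44; v² = 0.0576.
t = (19.44 − 0.15)/0.0576 = 335 days (vs. the pure-advection estimate x/v = 338 d).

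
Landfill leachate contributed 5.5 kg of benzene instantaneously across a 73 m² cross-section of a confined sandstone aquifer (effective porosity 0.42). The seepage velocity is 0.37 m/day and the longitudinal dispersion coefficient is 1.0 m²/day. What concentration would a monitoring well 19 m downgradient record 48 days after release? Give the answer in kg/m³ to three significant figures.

For an instantaneous plane source, C(x,t) = M/(n_e·A·√(4πDt)) · exp(−(x−vt)²/(4Dt)), with n_e·A the pore (flow) area.
Plume center vt = 0.37 × 48 = 17.76 m, so the well at 19 m is 1.24 m downgradient of the peak.
√(4πDt) = 24.56 m, giving peak height M/(n_e·A·√(4πDt)) = 5.5/(0.42 × 73 × 24.56) = 0.007304 kg/m³.
(x−vt)²/(4Dt) = (1.24)²/(4 × 1.0 × 48) = 0.008008; exp(−0.008008) = 0.9920.
C = 0.007304 × 0.9920 = 0.00725 kg/m³.

0.00725 kg/m³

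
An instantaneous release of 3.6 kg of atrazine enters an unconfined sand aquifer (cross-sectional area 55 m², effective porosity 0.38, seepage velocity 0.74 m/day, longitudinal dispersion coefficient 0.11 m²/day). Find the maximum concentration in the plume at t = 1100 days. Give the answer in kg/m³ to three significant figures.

0.00442 kg/m³

The peak of an instantaneous 1D plume sits at x = vt; there the Gaussian factor is 1 and C_max = M/(n_e·A·√(4πDt)), where n_e·A is the pore area the mass is dissolved in.
√(4πDt) = √(4π × 0.11 × 1100) = 38.99 m, so C_max = 3.6/(0.38 × 55 × 38.99) = 0.00442 kg/m³.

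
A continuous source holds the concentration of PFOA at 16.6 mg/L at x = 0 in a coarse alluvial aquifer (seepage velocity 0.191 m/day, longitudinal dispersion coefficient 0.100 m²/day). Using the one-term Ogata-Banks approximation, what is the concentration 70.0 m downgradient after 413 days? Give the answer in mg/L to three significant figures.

13.9 mg/L

For a continuous step input, C/C₀ ≈ ½·erfc((x−vt)/(2√(Dt))).
vt = 0.191 × 413 = 78.883 m and 2√(Dt) = 2√(0.100 × 413) = 12.85 m.
Argument (x−vt)/(2√(Dt)) = (70.0 − 78.883)/12.85 = -0.6913; ½·erfc(-0.6913) = 0.8359.
C = 16.6 × 0.8359 = 13.9 mg/L.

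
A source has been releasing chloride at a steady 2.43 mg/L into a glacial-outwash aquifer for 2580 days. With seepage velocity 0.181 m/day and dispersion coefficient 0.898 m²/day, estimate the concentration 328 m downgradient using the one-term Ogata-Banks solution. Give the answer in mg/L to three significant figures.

For a continuous step input, C/C₀ ≈ ½·erfc((x−vt)/(2√(Dt))).
vt = 0.181 × 2580 = 466.98 m and 2√(Dt) = 2√(0.898 × 2580) = 96.27 m.
Argument (x−vt)/(2√(Dt)) = (328 − 466.98)/96.27 = -1.444; ½·erfc(-1.444) = 0.9794.
C = 2.43 × 0.9794 = 2.38 mg/L.

2.38 mg/L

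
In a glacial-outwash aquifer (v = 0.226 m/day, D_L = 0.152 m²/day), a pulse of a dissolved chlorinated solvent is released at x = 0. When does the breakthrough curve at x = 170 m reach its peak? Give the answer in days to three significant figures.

749 days

For the 1D instantaneous-source solution, setting ∂C/∂t = 0 at fixed x gives v²t² + 2Dt − x² = 0, so t = (√(D² + v²x²) − D)/v².
√(D² + v²x²) = √(0.152² + 0.226² × 170²) = 38.42; v² = 0.051076.
t = (38.42 − 0.152)/0.051076 = 749 days (vs. the pure-advection estimate x/v = 752 d).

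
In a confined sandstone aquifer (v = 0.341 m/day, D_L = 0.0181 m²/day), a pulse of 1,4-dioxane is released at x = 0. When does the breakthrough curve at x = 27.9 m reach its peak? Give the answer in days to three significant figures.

For the 1D instantaneous-source solution, setting ∂C/∂t = 0 at fixed x gives v²t² + 2Dt − x² = 0, so t = (√(D² + v²x²) − D)/v².
√(D² + v²x²) = √(0.0181² + 0.341² × 27.9²) = 9.514; v² = 0.116281.
t = (9.514 − 0.0181)/0.116281 = 81.7 days (vs. the pure-advection estimate x/v = 81.8 d).

81.7 days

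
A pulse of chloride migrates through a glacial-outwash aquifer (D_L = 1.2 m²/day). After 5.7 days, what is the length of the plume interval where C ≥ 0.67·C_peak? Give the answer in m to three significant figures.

6.62 m

The plume is Gaussian with σ = √(2Dt) = √(2 × 1.2 × 5.7) = 3.699 m.
C/C_peak = exp(−Δx²/(2σ²)) = 0.67 ⇒ Δx = σ·√(−2 ln 0.67) = 3.699 × 0.8950 = 3.311 m.
Width = 2Δx = 6.62 m.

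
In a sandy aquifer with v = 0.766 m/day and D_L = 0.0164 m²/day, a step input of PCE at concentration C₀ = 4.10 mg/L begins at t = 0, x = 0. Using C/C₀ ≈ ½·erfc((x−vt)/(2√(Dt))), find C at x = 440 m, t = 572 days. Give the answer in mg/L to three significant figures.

For a continuous step input, C/C₀ ≈ ½·erfc((x−vt)/(2√(Dt))).
vt = 0.766 × 572 = 438.152 m and 2√(Dt) = 2√(0.0164 × 572) = 6.126 m.
Argument (x−vt)/(2√(Dt)) = (440 − 438.152)/6.126 = 0.3017; ½·erfc(0.3017) = 0.3348.
C = 4.10 × 0.3348 = 1.37 mg/L.

1.37 mg/L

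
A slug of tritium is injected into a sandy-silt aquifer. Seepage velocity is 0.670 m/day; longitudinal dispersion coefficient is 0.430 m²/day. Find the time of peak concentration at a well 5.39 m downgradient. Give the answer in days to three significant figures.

7.14 days

For the 1D instantaneous-source solution, setting ∂C/∂t = 0 at fixed x gives v²t² + 2Dt − x² = 0, so t = (√(D² + v²x²) − D)/v².
√(D² + v²x²) = √(0.430² + 0.670² × 5.39²) = 3.637; v² = 0.4489.
t = (3.637 − 0.430)/0.4489 = 7.14 days (vs. the pure-advection estimate x/v = 8.04 d).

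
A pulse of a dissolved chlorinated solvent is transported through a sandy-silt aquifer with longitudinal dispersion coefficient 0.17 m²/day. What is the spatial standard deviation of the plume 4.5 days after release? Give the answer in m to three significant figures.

Dispersive spreading gives a Gaussian with σ² = 2Dt; advection only shifts the center.
σ = √(2 × 0.17 × 4.5) = 1.24 m.

1.24 m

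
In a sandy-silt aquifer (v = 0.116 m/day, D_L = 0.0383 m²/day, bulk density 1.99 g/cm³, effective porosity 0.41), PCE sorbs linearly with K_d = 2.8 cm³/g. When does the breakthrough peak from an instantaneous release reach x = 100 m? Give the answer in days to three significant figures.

Retardation factor R = 1 + ρ_b·K_d/n = 1 + 1.99 × 2.8/0.41 = 14.59.
Sorption retards both mechanisms: v_R = v/R = 0.007951 m/day, D_R = D/R = 0.002625 m²/day.
Peak time from v_R²t² + 2D_R t − x² = 0: t = (√(D_R² + v_R²x²) − D_R)/v_R².
√(D_R² + v_R²x²) = √(0.002625² + 0.007951² × 100²) = 0.7951; v_R² = 6.322e-05.
t = (0.7951 − 0.002625)/6.322e-05 = 12500 days.

12500 days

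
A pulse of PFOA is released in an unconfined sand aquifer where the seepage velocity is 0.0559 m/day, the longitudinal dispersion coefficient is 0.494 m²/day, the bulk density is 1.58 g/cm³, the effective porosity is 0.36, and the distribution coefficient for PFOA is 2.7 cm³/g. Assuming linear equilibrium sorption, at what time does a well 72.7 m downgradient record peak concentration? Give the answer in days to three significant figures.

14800 days

Retardation factor R = 1 + ρ_b·K_d/n = 1 + 1.58 × 2.7/0.36 = 12.85.
Sorption retards both mechanisms: v_R = v/R = 0.004350 m/day, D_R = D/R = 0.03844 m²/day.
Peak time from v_R²t² + 2D_R t − x² = 0: t = (√(D_R² + v_R²x²) − D_R)/v_R².
√(D_R² + v_R²x²) = √(0.03844² + 0.004350² × 72.7²) = 0.3186; v_R² = 1.892e-05.
t = (0.3186 − 0.03844)/1.892e-05 = 14800 days.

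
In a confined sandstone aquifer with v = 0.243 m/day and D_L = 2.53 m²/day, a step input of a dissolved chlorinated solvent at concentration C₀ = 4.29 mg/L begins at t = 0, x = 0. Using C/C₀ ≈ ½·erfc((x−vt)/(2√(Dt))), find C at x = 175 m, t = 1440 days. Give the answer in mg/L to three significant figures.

4.20 mg/L

For a continuous step input, C/C₀ ≈ ½·erfc((x−vt)/(2√(Dt))).
vt = 0.243 × 1440 = 349.92 m and 2√(Dt) = 2√(2.53 × 1440) = 120.7 m.
Argument (x−vt)/(2√(Dt)) = (175 − 349.92)/120.7 = -1.449; ½·erfc(-1.449) = 0.9798.
C = 4.29 × 0.9798 = 4.20 mg/L.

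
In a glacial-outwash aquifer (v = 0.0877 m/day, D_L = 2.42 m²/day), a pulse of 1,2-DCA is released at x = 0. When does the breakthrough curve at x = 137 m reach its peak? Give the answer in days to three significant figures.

1280 days

For the 1D instantaneous-source solution, setting ∂C/∂t = 0 at fixed x gives v²t² + 2Dt − x² = 0, so t = (√(D² + v²x²) − D)/v².
√(D² + v²x²) = √(2.42² + 0.0877² × 137²) = 12.26; v² = 0.00769129.
t = (12.26 − 2.42)/0.00769129 = 1280 days (vs. the pure-advection estimate x/v = 1560 d).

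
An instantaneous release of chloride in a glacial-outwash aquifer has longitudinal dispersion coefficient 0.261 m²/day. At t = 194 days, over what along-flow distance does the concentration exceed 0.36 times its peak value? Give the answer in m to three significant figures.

28.8 m

The plume is Gaussian with σ = √(2Dt) = √(2 × 0.261 × 194) = 10.06 m.
C/C_peak = exp(−Δx²/(2σ²)) = 0.36 ⇒ Δx = σ·√(−2 ln 0.36) = 10.06 × 1.429 = 14.38 m.
Width = 2Δx = 28.8 m.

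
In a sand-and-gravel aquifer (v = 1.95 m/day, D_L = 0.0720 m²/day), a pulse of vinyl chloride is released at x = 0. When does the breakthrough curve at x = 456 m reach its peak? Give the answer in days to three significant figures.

234 days

For the 1D instantaneous-source solution, setting ∂C/∂t = 0 at fixed x gives v²t² + 2Dt − x² = 0, so t = (√(D² + v²x²) − D)/v².
√(D² + v²x²) = √(0.0720² + 1.95² × 456²) = 889.2; v² = 3.8025.
t = (889.2 − 0.0720)/3.8025 = 234 days (vs. the pure-advection estimate x/v = 234 d).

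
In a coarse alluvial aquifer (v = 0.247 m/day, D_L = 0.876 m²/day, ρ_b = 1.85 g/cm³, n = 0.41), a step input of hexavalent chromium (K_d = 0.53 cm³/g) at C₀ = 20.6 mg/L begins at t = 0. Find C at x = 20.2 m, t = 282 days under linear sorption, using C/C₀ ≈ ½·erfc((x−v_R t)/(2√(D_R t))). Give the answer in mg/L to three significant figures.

10.5 mg/L

Retardation factor R = 1 + ρ_b·K_d/n = 1 + 1.85 × 0.53/0.41 = 3.391.
Sorption retards both mechanisms: v_R = v/R = 0.07284 m/day, D_R = D/R = 0.2583 m²/day.
v_R·t = 0.07284 × 282 = 20.54088 m; 2√(D_R t) = 17.07 m; argument = (20.2 − 20.54088)/17.07 = -0.01997.
C = C₀ × ½·erfc(-0.01997) = 20.6 × 0.5113 = 10.5 mg/L.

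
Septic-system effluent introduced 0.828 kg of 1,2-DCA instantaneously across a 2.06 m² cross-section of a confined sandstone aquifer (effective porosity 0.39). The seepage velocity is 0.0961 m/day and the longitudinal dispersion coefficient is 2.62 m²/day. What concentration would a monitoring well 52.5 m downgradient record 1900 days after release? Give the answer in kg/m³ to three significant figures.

For an instantaneous plane source, C(x,t) = M/(n_e·A·√(4πDt)) · exp(−(x−vt)²/(4Dt)), with n_e·A the pore (flow) area.
Plume center vt = 0.0961 × 1900 = 182.59 m, so the well at 52.5 m is 130.09 m upgradient of the peak.
√(4πDt) = 250.1 m, giving peak height M/(n_e·A·√(4πDt)) = 0.828/(0.39 × 2.06 × 250.1) = 0.004121 kg/m³.
(x−vt)²/(4Dt) = (-130.09)²/(4 × 2.62 × 1900) = 0.8499; exp(−0.8499) = 0.4275.
C = 0.004121 × 0.4275 = 0.00176 kg/m³.

0.00176 kg/m³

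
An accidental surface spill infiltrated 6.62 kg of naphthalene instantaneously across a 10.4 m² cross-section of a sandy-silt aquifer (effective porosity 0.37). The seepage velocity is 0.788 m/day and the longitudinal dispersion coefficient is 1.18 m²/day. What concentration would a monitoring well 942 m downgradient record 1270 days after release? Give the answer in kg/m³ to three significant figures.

0.00705 kg/m³

For an instantaneous plane source, C(x,t) = M/(n_e·A·√(4πDt)) · exp(−(x−vt)²/(4Dt)), with n_e·A the pore (flow) area.
Plume center vt = 0.788 × 1270 = 1000.76 m, so the well at 942 m is 58.76 m upgradient of the peak.
√(4πDt) = 137.2 m, giving peak height M/(n_e·A·√(4πDt)) = 6.62/(0.37 × 10.4 × 137.2) = 0.01254 kg/m³.
(x−vt)²/(4Dt) = (-58.76)²/(4 × 1.18 × 1270) = 0.5760; exp(−0.5760) = 0.5621.
C = 0.01254 × 0.5621 = 0.00705 kg/m³.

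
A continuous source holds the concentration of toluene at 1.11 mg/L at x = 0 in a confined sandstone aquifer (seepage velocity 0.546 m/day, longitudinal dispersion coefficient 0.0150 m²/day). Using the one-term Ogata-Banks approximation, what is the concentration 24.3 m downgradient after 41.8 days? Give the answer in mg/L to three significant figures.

0.104 mg/L

For a continuous step input, C/C₀ ≈ ½·erfc((x−vt)/(2√(Dt))).
vt = 0.546 × 41.8 = 22.8228 m and 2√(Dt) = 2√(0.0150 × 41.8) = 1.584 m.
Argument (x−vt)/(2√(Dt)) = (24.3 − 22.8228)/1.584 = 0.9326; ½·erfc(0.9326) = 0.09360.
C = 1.11 × 0.09360 = 0.104 mg/L.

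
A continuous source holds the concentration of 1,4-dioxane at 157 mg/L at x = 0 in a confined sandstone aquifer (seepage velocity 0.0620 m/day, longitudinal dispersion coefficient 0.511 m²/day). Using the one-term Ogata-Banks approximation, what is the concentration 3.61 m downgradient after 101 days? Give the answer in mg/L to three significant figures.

94.7 mg/L

For a continuous step input, C/C₀ ≈ ½·erfc((x−vt)/(2√(Dt))).
vt = 0.0620 × 101 = 6.262 m and 2√(Dt) = 2√(0.511 × 101) = 14.37 m.
Argument (x−vt)/(2√(Dt)) = (3.61 − 6.262)/14.37 = -0.1846; ½·erfc(-0.1846) = 0.6030.
C = 157 × 0.6030 = 94.7 mg/L.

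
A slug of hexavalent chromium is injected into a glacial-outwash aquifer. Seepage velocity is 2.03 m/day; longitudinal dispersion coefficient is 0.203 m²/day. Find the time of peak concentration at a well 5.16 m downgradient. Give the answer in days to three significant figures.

For the 1D instantaneous-source solution, setting ∂C/∂t = 0 at fixed x gives v²t² + 2Dt − x² = 0, so t = (√(D² + v²x²) − D)/v².
√(D² + v²x²) = √(0.203² + 2.03² × 5.16²) = 10.48; v² = 4.1209.
t = (10.48 − 0.203)/4.1209 = 2.49 days (vs. the pure-advection estimate x/v = 2.54 d).

2.49 days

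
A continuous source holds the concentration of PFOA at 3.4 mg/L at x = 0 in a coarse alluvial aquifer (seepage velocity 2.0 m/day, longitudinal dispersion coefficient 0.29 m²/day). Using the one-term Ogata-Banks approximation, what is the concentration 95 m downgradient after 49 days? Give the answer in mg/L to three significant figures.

For a continuous step input, C/C₀ ≈ ½·erfc((x−vt)/(2√(Dt))).
vt = 2.0 × 49 = 98 m and 2√(Dt) = 2√(0.29 × 49) = 7.539 m.
Argument (x−vt)/(2√(Dt)) = (95 − 98)/7.539 = -0.3979; ½·erfc(-0.3979) = 0.7132.
C = 3.4 × 0.7132 = 2.42 mg/L.

2.42 mg/L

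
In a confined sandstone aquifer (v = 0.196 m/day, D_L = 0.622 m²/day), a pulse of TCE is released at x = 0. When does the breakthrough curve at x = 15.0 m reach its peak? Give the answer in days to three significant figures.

For the 1D instantaneous-source solution, setting ∂C/∂t = 0 at fixed x gives v²t² + 2Dt − x² = 0, so t = (√(D² + v²x²) − D)/v².
√(D² + v²x²) = √(0.622² + 0.196² × 15.0²) = 3.005; v² = 0.038416.
t = (3.005 − 0.622)/0.038416 = 62.0 days (vs. the pure-advection estimate x/v = 76.5 d).

62.0 days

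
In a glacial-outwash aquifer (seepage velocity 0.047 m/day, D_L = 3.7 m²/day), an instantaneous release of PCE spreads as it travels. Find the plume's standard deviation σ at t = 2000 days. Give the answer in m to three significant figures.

Dispersive spreading gives a Gaussian with σ² = 2Dt; advection only shifts the center.
σ = √(2 × 3.7 × 2000) = 122 m.

122 m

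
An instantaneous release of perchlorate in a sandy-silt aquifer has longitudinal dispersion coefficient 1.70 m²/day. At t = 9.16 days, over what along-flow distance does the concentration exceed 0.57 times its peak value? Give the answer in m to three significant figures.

11.8 m

The plume is Gaussian with σ = √(2Dt) = √(2 × 1.70 × 9.16) = 5.581 m.
C/C_peak = exp(−Δx²/(2σ²)) = 0.57 ⇒ Δx = σ·√(−2 ln 0.57) = 5.581 × 1.060 = 5.916 m.
Width = 2Δx = 11.8 m.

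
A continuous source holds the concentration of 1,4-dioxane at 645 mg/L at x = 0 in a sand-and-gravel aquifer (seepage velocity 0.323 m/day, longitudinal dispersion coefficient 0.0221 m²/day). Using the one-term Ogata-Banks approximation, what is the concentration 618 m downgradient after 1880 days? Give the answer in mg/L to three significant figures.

76.7 mg/L

For a continuous step input, C/C₀ ≈ ½·erfc((x−vt)/(2√(Dt))).
vt = 0.323 × 1880 = 607.24 m and 2√(Dt) = 2√(0.0221 × 1880) = 12.89 m.
Argument (x−vt)/(2√(Dt)) = (618 − 607.24)/12.89 = 0.8348; ½·erfc(0.8348) = 0.1189.
C = 645 × 0.1189 = 76.7 mg/L.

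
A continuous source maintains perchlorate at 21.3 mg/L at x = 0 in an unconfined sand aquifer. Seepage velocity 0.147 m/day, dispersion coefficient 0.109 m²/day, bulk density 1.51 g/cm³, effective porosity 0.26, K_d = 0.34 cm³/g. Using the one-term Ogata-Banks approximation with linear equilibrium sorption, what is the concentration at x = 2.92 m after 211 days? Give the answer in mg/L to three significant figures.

20.7 mg/L

Retardation factor R = 1 + ρ_b·K_d/n = 1 + 1.51 × 0.34/0.26 = 2.975.
Sorption retards both mechanisms: v_R = v/R = 0.04941 m/day, D_R = D/R = 0.03664 m²/day.
v_R·t = 0.04941 × 211 = 10.42551 m; 2√(D_R t) = 5.561 m; argument = (2.92 − 10.42551)/5.561 = -1.350.
C = C₀ × ½·erfc(-1.350) = 21.3 × 0.9719 = 20.7 mg/L.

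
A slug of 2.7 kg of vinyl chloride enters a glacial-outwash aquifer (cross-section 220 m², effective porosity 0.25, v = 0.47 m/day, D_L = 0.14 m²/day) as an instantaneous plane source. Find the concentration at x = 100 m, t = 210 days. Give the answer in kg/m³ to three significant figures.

For an instantaneous plane source, C(x,t) = M/(n_e·A·√(4πDt)) · exp(−(x−vt)²/(4Dt)), with n_e·A the pore (flow) area.
Plume center vt = 0.47 × 210 = 98.7 m, so the well at 100 m is 1.3 m downgradient of the peak.
√(4πDt) = 19.22 m, giving peak height M/(n_e·A·√(4πDt)) = 2.7/(0.25 × 220 × 19.22) = 0.002554 kg/m³.
(x−vt)²/(4Dt) = (1.3)²/(4 × 0.14 × 210) = 0.01437; exp(−0.01437) = 0.9857.
C = 0.002554 × 0.9857 = 0.00252 kg/m³.

0.00252 kg/m³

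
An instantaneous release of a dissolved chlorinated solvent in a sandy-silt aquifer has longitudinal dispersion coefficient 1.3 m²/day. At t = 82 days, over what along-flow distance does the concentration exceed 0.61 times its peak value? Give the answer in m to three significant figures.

29.0 m

The plume is Gaussian with σ = √(2Dt) = √(2 × 1.3 × 82) = 14.60 m.
C/C_peak = exp(−Δx²/(2σ²)) = 0.61 ⇒ Δx = σ·√(−2 ln 0.61) = 14.60 × 0.9943 = 14.52 m.
Width = 2Δx = 29.0 m.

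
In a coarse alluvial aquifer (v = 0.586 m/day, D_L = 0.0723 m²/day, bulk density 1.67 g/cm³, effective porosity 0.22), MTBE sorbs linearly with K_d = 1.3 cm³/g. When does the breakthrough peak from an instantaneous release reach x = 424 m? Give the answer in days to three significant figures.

7860 days

Retardation factor R = 1 + ρ_b·K_d/n = 1 + 1.67 × 1.3/0.22 = 10.87.
Sorption retards both mechanisms: v_R = v/R = 0.05391 m/day, D_R = D/R = 0.006651 m²/day.
Peak time from v_R²t² + 2D_R t − x² = 0: t = (√(D_R² + v_R²x²) − D_R)/v_R².
√(D_R² + v_R²x²) = √(0.006651² + 0.05391² × 424²) = 22.86; v_R² = 0.002906.
t = (22.86 − 0.006651)/0.002906 = 7860 days.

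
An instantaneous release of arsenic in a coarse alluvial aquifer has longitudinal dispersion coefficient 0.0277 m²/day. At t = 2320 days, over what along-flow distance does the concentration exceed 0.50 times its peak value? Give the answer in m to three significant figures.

The plume is Gaussian with σ = √(2Dt) = √(2 × 0.0277 × 2320) = 11.34 m.
C/C_peak = exp(−Δx²/(2σ²)) = 0.50 ⇒ Δx = σ·√(−2 ln 0.50) = 11.34 × 1.177 = 13.35 m.
Width = 2Δx = 26.7 m.

26.7 m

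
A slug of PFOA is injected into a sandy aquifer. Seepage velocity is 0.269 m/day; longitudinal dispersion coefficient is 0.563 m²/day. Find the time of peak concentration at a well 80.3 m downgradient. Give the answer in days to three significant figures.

291 days

For the 1D instantaneous-source solution, setting ∂C/∂t = 0 at fixed x gives v²t² + 2Dt − x² = 0, so t = (√(D² + v²x²) − D)/v².
√(D² + v²x²) = √(0.563² + 0.269² × 80.3²) = 21.61; v² = 0.072361.
t = (21.61 − 0.563)/0.072361 = 291 days (vs. the pure-advection estimate x/v = 299 d).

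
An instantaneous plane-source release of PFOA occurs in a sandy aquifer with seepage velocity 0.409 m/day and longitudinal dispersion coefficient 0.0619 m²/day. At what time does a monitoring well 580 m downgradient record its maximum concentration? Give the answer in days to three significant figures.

1420 days

For the 1D instantaneous-source solution, setting ∂C/∂t = 0 at fixed x gives v²t² + 2Dt − x² = 0, so t = (√(D² + v²x²) − D)/v².
√(D² + v²x²) = √(0.0619² + 0.409² × 580²) = 237.2; v² = 0.167281.
t = (237.2 − 0.0619)/0.167281 = 1420 days (vs. the pure-advection estimate x/v = 1420 d).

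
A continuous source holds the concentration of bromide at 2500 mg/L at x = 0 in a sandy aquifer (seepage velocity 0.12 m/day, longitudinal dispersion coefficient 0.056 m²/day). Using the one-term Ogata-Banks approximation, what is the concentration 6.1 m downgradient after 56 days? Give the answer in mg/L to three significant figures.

1490 mg/L

For a continuous step input, C/C₀ ≈ ½·erfc((x−vt)/(2√(Dt))).
vt = 0.12 × 56 = 6.72 m and 2√(Dt) = 2√(0.056 × 56) = 3.542 m.
Argument (x−vt)/(2√(Dt)) = (6.1 − 6.72)/3.542 = -0.1750; ½·erfc(-0.1750) = 0.5977.
C = 2500 × 0.5977 = 1490 mg/L.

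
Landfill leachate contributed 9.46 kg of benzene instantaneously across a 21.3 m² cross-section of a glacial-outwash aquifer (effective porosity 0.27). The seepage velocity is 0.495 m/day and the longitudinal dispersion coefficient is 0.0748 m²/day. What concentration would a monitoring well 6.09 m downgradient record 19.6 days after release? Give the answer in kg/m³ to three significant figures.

0.0414 kg/m³

For an instantaneous plane source, C(x,t) = M/(n_e·A·√(4πDt)) · exp(−(x−vt)²/(4Dt)), with n_e·A the pore (flow) area.
Plume center vt = 0.495 × 19.6 = 9.702 m, so the well at 6.09 m is 3.612 m upgradient of the peak.
√(4πDt) = 4.292 m, giving peak height M/(n_e·A·√(4πDt)) = 9.46/(0.27 × 21.3 × 4.292) = 0.3833 kg/m³.
(x−vt)²/(4Dt) = (-3.612)²/(4 × 0.0748 × 19.6) = 2.225; exp(−2.225) = 0.1081.
C = 0.3833 × 0.1081 = 0.0414 kg/m³.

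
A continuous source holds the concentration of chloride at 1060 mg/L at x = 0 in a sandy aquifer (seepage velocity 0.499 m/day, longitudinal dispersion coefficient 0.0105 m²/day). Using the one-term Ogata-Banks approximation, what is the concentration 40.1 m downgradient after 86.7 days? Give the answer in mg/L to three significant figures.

1050 mg/L

For a continuous step input, C/C₀ ≈ ½·erfc((x−vt)/(2√(Dt))).
vt = 0.499 × 86.7 = 43.2633 m and 2√(Dt) = 2√(0.0105 × 86.7) = 1.908 m.
Argument (x−vt)/(2√(Dt)) = (40.1 − 43.2633)/1.908 = -1.658; ½·erfc(-1.658) = 0.9905.
C = 1060 × 0.9905 = 1050 mg/L.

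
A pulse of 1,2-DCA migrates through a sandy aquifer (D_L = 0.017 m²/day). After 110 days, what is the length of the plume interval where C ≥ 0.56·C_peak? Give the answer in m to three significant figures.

The plume is Gaussian with σ = √(2Dt) = √(2 × 0.017 × 110) = 1.934 m.
C/C_peak = exp(−Δx²/(2σ²)) = 0.56 ⇒ Δx = σ·√(−2 ln 0.56) = 1.934 × 1.077 = 2.083 m.
Width = 2Δx = 4.17 m.

4.17 m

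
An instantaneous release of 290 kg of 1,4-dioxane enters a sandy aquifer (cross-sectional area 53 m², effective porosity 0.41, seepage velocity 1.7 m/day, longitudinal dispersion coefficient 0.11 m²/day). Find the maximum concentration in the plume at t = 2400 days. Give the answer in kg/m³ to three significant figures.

0.232 kg/m³

The peak of an instantaneous 1D plume sits at x = vt; there the Gaussian factor is 1 and C_max = M/(n_e·A·√(4πDt)), where n_e·A is the pore area the mass is dissolved in.
√(4πDt) = √(4π × 0.11 × 2400) = 57.60 m, so C_max = 290/(0.41 × 53 × 57.60) = 0.232 kg/m³.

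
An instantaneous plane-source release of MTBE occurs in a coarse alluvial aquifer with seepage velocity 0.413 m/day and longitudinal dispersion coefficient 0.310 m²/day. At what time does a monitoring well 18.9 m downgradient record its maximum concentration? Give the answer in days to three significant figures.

44.0 days

For the 1D instantaneous-source solution, setting ∂C/∂t = 0 at fixed x gives v²t² + 2Dt − x² = 0, so t = (√(D² + v²x²) − D)/v².
√(D² + v²x²) = √(0.310² + 0.413² × 18.9²) = 7.812; v² = 0.170569.
t = (7.812 − 0.310)/0.170569 = 44.0 days (vs. the pure-advection estimate x/v = 45.8 d).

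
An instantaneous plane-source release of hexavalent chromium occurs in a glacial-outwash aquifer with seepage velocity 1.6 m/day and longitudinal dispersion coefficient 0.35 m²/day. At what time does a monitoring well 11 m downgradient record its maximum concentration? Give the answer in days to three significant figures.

For the 1D instantaneous-source solution, setting ∂C/∂t = 0 at fixed x gives v²t² + 2Dt − x² = 0, so t = (√(D² + v²x²) − D)/v².
√(D² + v²x²) = √(0.35² + 1.6² × 11²) = 17.60; v² = 2.56.
t = (17.60 − 0.35)/2.56 = 6.74 days (vs. the pure-advection estimate x/v = 6.88 d).

6.74 days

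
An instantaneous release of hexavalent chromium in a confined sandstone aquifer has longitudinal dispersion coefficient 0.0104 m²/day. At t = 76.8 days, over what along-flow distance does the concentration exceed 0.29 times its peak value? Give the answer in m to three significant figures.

The plume is Gaussian with σ = √(2Dt) = √(2 × 0.0104 × 76.8) = 1.264 m.
C/C_peak = exp(−Δx²/(2σ²)) = 0.29 ⇒ Δx = σ·√(−2 ln 0.29) = 1.264 × 1.573 = 1.988 m.
Width = 2Δx = 3.98 m.

3.98 m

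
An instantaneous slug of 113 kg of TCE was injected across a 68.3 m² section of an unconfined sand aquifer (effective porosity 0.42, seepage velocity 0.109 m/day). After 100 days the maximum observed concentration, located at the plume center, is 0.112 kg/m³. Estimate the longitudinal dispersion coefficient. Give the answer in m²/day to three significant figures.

0.984 m²/day

At the plume center C_max = M/(n_e·A·√(4πDt)), so D = M²/(4πt·(n_e·A·C_max)²).
n_e·A·C_max = 0.42 × 68.3 × 0.112 = 3.213 kg/m.
D = 113²/(4π × 100 × 3.213²) = 0.984 m²/day.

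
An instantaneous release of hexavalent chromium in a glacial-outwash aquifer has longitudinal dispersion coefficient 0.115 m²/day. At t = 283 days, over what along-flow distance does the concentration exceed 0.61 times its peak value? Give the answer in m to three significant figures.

16.0 m

The plume is Gaussian with σ = √(2Dt) = √(2 × 0.115 × 283) = 8.068 m.
C/C_peak = exp(−Δx²/(2σ²)) = 0.61 ⇒ Δx = σ·√(−2 ln 0.61) = 8.068 × 0.9943 = 8.022 m.
Width = 2Δx = 16.0 m.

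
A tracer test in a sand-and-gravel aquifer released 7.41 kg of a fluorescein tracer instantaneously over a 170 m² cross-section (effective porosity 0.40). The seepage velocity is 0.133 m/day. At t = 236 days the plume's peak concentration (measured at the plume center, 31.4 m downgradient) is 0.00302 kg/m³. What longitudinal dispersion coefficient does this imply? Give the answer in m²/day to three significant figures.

At the plume center C_max = M/(n_e·A·√(4πDt)), so D = M²/(4πt·(n_e·A·C_max)²).
n_e·A·C_max = 0.40 × 170 × 0.00302 = 0.2054 kg/m.
D = 7.41²/(4π × 236 × 0.2054²) = 0.439 m²/day.

0.439 m²/day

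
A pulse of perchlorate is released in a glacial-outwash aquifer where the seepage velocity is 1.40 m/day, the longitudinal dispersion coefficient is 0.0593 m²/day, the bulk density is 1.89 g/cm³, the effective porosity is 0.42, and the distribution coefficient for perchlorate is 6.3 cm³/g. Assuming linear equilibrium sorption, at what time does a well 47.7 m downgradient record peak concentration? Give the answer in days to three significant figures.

999 days

Retardation factor R = 1 + ρ_b·K_d/n = 1 + 1.89 × 6.3/0.42 = 29.35.
Sorption retards both mechanisms: v_R = v/R = 0.04770 m/day, D_R = D/R = 0.002020 m²/day.
Peak time from v_R²t² + 2D_R t − x² = 0: t = (√(D_R² + v_R²x²) − D_R)/v_R².
√(D_R² + v_R²x²) = √(0.002020² + 0.04770² × 47.7²) = 2.275; v_R² = 0.002275.
t = (2.275 − 0.002020)/0.002275 = 999 days.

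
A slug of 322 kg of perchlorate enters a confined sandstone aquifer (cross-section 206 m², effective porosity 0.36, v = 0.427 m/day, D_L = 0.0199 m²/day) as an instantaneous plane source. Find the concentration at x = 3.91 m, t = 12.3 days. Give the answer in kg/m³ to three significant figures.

For an instantaneous plane source, C(x,t) = M/(n_e·A·√(4πDt)) · exp(−(x−vt)²/(4Dt)), with n_e·A the pore (flow) area.
Plume center vt = 0.427 × 12.3 = 5.2521 m, so the well at 3.91 m is 1.3421 m upgradient of the peak.
√(4πDt) = 1.754 m, giving peak height M/(n_e·A·√(4πDt)) = 322/(0.36 × 206 × 1.754) = 2.475 kg/m³.
(x−vt)²/(4Dt) = (-1.3421)²/(4 × 0.0199 × 12.3) = 1.840; exp(−1.840) = 0.1588.
C = 2.475 × 0.1588 = 0.393 kg/m³.

0.393 kg/m³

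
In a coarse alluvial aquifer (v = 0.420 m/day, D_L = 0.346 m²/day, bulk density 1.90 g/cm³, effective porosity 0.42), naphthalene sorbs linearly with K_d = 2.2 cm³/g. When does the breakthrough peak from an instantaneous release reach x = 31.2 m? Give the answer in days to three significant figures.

Retardation factor R = 1 + ρ_b·K_d/n = 1 + 1.90 × 2.2/0.42 = 10.95.
Sorption retards both mechanisms: v_R = v/R = 0.03836 m/day, D_R = D/R = 0.03160 m²/day.
Peak time from v_R²t² + 2D_R t − x² = 0: t = (√(D_R² + v_R²x²) − D_R)/v_R².
√(D_R² + v_R²x²) = √(0.03160² + 0.03836² × 31.2²) = 1.197; v_R² = 0.001471.
t = (1.197 − 0.03160)/0.001471 = 792 days.

792 days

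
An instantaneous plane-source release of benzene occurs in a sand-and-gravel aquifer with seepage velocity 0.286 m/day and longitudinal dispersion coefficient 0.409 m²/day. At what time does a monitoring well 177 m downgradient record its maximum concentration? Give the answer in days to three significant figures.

For the 1D instantaneous-source solution, setting ∂C/∂t = 0 at fixed x gives v²t² + 2Dt − x² = 0, so t = (√(D² + v²x²) − D)/v².
√(D² + v²x²) = √(0.409² + 0.286² × 177²) = 50.62; v² = 0.081796.
t = (50.62 − 0.409)/0.081796 = 614 days (vs. the pure-advection estimate x/v = 619 d).

614 days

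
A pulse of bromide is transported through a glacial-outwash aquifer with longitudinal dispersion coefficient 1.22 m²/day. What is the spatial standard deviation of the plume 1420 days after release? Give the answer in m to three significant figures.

Dispersive spreading gives a Gaussian with σ² = 2Dt; advection only shifts the center.
σ = √(2 × 1.22 × 1420) = 58.9 m.

58.9 m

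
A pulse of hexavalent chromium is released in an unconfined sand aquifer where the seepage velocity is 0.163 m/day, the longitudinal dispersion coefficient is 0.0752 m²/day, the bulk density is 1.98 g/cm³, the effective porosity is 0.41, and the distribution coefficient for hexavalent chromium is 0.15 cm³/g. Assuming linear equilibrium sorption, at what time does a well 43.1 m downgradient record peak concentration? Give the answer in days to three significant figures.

Retardation factor R = 1 + ρ_b·K_d/n = 1 + 1.98 × 0.15/0.41 = 1.724.
Sorption retards both mechanisms: v_R = v/R = 0.09455 m/day, D_R = D/R = 0.04362 m²/day.
Peak time from v_R²t² + 2D_R t − x² = 0: t = (√(D_R² + v_R²x²) − D_R)/v_R².
√(D_R² + v_R²x²) = √(0.04362² + 0.09455² × 43.1²) = 4.075; v_R² = 0.008940.
t = (4.075 − 0.04362)/0.008940 = 451 days.

451 days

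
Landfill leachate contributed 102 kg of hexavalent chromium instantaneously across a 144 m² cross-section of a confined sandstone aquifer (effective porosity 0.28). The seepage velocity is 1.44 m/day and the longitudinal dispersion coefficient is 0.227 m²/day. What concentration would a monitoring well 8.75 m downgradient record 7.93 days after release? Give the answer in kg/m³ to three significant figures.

For an instantaneous plane source, C(x,t) = M/(n_e·A·√(4πDt)) · exp(−(x−vt)²/(4Dt)), with n_e·A the pore (flow) area.
Plume center vt = 1.44 × 7.93 = 11.4192 m, so the well at 8.75 m is 2.6692 m upgradient of the peak.
√(4πDt) = 4.756 m, giving peak height M/(n_e·A·√(4πDt)) = 102/(0.28 × 144 × 4.756) = 0.5319 kg/m³.
(x−vt)²/(4Dt) = (-2.6692)²/(4 × 0.227 × 7.93) = 0.9895; exp(−0.9895) = 0.3718.
C = 0.5319 × 0.3718 = 0.198 kg/m³.

0.198 kg/m³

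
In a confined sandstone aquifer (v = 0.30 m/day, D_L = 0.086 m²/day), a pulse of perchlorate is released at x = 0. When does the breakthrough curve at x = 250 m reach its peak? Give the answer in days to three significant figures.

832 days

For the 1D instantaneous-source solution, setting ∂C/∂t = 0 at fixed x gives v²t² + 2Dt − x² = 0, so t = (√(D² + v²x²) − D)/v².
√(D² + v²x²) = √(0.086² + 0.30² × 250²) = 75.00; v² = 0.09.
t = (75.00 − 0.086)/0.09 = 832 days (vs. the pure-advection estimate x/v = 833 d).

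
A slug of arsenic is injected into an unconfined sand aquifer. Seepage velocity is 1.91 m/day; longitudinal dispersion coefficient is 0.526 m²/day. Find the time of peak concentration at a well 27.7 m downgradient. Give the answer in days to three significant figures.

14.4 days

For the 1D instantaneous-source solution, setting ∂C/∂t = 0 at fixed x gives v²t² + 2Dt − x² = 0, so t = (√(D² + v²x²) − D)/v².
√(D² + v²x²) = √(0.526² + 1.91² × 27.7²) = 52.91; v² = 3.6481.
t = (52.91 − 0.526)/3.6481 = 14.4 days (vs. the pure-advection estimate x/v = 14.5 d).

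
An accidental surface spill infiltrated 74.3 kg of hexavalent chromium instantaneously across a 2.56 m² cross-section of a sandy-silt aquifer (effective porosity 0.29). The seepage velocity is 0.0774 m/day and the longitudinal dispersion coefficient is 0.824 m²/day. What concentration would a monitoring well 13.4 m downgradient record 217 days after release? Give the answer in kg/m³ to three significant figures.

For an instantaneous plane source, C(x,t) = M/(n_e·A·√(4πDt)) · exp(−(x−vt)²/(4Dt)), with n_e·A the pore (flow) area.
Plume center vt = 0.0774 × 217 = 16.7958 m, so the well at 13.4 m is 3.3958 m upgradient of the peak.
√(4πDt) = 47.40 m, giving peak height M/(n_e·A·√(4πDt)) = 74.3/(0.29 × 2.56 × 47.40) = 2.111 kg/m³.
(x−vt)²/(4Dt) = (-3.3958)²/(4 × 0.824 × 217) = 0.01612; exp(−0.01612) = 0.9840.
C = 2.111 × 0.9840 = 2.08 kg/m³.

2.08 kg/m³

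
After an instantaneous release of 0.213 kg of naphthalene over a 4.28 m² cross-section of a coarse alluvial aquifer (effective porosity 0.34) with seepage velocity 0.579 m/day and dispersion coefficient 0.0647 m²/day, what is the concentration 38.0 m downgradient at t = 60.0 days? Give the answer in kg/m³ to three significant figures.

0.0106 kg/m³

For an instantaneous plane source, C(x,t) = M/(n_e·A·√(4πDt)) · exp(−(x−vt)²/(4Dt)), with n_e·A the pore (flow) area.
Plume center vt = 0.579 × 60.0 = 34.74 m, so the well at 38.0 m is 3.26 m downgradient of the peak.
√(4πDt) = 6.984 m, giving peak height M/(n_e·A·√(4πDt)) = 0.213/(0.34 × 4.28 × 6.984) = 0.02096 kg/m³.
(x−vt)²/(4Dt) = (3.26)²/(4 × 0.0647 × 60.0) = 0.6844; exp(−0.6844) = 0.5044.
C = 0.02096 × 0.5044 = 0.0106 kg/m³.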